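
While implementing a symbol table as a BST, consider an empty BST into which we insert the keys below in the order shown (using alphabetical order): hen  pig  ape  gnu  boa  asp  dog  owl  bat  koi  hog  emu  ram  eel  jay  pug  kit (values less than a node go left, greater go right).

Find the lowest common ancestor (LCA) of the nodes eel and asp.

hen: root
pig: right child of hen (depth 1)
ape: left child of hen (depth 1)
gnu: right child of ape (depth 2)
boa: left child of gnu (depth 3)
asp: left child of boa (depth 4)
dog: right child of boa (depth 4)
owl: left child of pig (depth 2)
bat: right child of asp (depth 5)
koi: left child of owl (depth 3)
hog: left child of koi (depth 4)
emu: right child of dog (depth 5)
ram: right child of pig (depth 2)
eel: left child of emu (depth 6)
jay: right child of hog (depth 5)
pug: left child of ram (depth 3)
kit: right child of jay (depth 6)

Path to eel: hen → ape → gnu → boa → dog → emu → eel
Path to asp: hen → ape → gnu → boa → asp
The paths share a prefix ending at boa, then split left and right.

boa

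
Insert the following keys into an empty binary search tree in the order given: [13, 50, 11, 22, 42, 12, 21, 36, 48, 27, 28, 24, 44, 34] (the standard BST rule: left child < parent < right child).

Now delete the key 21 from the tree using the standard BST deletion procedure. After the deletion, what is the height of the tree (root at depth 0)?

13: root
50: right child of 13 (depth 1)
11: left child of 13 (depth 1)
22: left child of 50 (depth 2)
42: right child of 22 (depth 3)
12: right child of 11 (depth 2)
21: left child of 22 (depth 3)
36: left child of 42 (depth 4)
48: right child of 42 (depth 4)
27: left child of 36 (depth 5)
28: right child of 27 (depth 6)
24: left child of 27 (depth 6)
44: left child of 48 (depth 5)
34: right child of 28 (depth 7)

Delete 21 (at most one child — splice it out).
After deletion, deepest node is 34 at depth 7.

7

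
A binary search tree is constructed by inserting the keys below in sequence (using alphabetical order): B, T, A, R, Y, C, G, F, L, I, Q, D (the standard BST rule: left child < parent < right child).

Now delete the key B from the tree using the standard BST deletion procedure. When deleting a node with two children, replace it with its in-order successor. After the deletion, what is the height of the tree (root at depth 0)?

5

B: root
T: right child of B (depth 1)
A: left child of B (depth 1)
R: left child of T (depth 2)
Y: right child of T (depth 2)
C: left child of R (depth 3)
G: right child of C (depth 4)
F: left child of G (depth 5)
L: right child of G (depth 5)
I: left child of L (depth 6)
Q: right child of L (depth 6)
D: left child of F (depth 6)

Delete B (two children — replace with in-order successor).
After deletion, deepest node is I at depth 5.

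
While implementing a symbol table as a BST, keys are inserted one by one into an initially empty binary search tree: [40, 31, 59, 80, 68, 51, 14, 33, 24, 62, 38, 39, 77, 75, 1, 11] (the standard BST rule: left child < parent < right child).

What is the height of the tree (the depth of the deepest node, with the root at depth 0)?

5

40: root
31: left child of 40 (depth 1)
59: right child of 40 (depth 1)
80: right child of 59 (depth 2)
68: left child of 80 (depth 3)
51: left child of 59 (depth 2)
14: left child of 31 (depth 2)
33: right child of 31 (depth 2)
24: right child of 14 (depth 3)
62: left child of 68 (depth 4)
38: right child of 33 (depth 3)
39: right child of 38 (depth 4)
77: right child of 68 (depth 4)
75: left child of 77 (depth 5)
1: left child of 14 (depth 3)
11: right child of 1 (depth 4)

The deepest node is 75 at depth 5.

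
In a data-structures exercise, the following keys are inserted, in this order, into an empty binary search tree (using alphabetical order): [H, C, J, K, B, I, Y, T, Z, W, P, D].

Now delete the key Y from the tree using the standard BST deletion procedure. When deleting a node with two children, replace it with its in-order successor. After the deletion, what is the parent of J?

Resulting structure (node: left, right):
  H: L=C, R=J
  C: L=B, R=D
  J: L=I, R=K
  K: L=–, R=Y
  B: L=–, R=–
  I: L=–, R=–
  Y: L=T, R=Z
  T: L=P, R=W
  Z: L=–, R=–
  W: L=–, R=–
  P: L=–, R=–
  D: L=–, R=–

Delete Y (two children — replace with in-order successor).
After deletion, J's parent is H.

H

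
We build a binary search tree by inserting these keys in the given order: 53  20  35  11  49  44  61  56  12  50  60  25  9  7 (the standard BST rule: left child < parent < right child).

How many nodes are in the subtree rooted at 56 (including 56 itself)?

53: root
20: left child of 53 (depth 1)
35: right child of 20 (depth 2)
11: left child of 20 (depth 2)
49: right child of 35 (depth 3)
44: left child of 49 (depth 4)
61: right child of 53 (depth 1)
56: left child of 61 (depth 2)
12: right child of 11 (depth 3)
50: right child of 49 (depth 4)
60: right child of 56 (depth 3)
25: left child of 35 (depth 3)
9: left child of 11 (depth 3)
7: left child of 9 (depth 4)

Subtree rooted at 56 contains: 56, 60 — 2 nodes.

2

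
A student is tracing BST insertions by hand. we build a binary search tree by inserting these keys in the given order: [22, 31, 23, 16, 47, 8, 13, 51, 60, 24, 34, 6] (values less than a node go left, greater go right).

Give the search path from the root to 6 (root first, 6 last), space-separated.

22: root
31: right child of 22 (depth 1)
23: left child of 31 (depth 2)
16: left child of 22 (depth 1)
47: right child of 31 (depth 2)
8: left child of 16 (depth 2)
13: right child of 8 (depth 3)
51: right child of 47 (depth 3)
60: right child of 51 (depth 4)
24: right child of 23 (depth 3)
34: left child of 47 (depth 3)
6: left child of 8 (depth 3)

22 16 8 6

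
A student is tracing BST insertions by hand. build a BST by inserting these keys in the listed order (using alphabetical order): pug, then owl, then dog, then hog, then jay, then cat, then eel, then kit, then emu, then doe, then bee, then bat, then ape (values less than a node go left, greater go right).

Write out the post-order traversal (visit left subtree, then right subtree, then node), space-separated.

ape bat bee doe cat emu eel kit jay hog dog owl pug

Insert pug: tree is empty, so pug becomes the root.
Insert owl: owl < pug → go left. Place as left child of pug.
Insert dog: dog < pug → go left; dog < owl → go left. Place as left child of owl.
Insert hog: hog < pug → go left; hog < owl → go left; hog > dog → go right. Place as right child of dog.
Insert jay: jay < pug → go left; jay < owl → go left; jay > dog → go right; jay > hog → go right. Place as right child of hog.
Insert cat: cat < pug → go left; cat < owl → go left; cat < dog → go left. Place as left child of dog.
Insert eel: eel < pug → go left; eel < owl → go left; eel > dog → go right; eel < hog → go left. Place as left child of hog.
Insert kit: kit < pug → go left; kit < owl → go left; kit > dog → go right; kit > hog → go right; kit > jay → go right. Place as right child of jay.
Insert emu: emu < pug → go left; emu < owl → go left; emu > dog → go right; emu < hog → go left; emu > eel → go right. Place as right child of eel.
Insert doe: doe < pug → go left; doe < owl → go left; doe < dog → go left; doe > cat → go right. Place as right child of cat.
Insert bee: bee < pug → go left; bee < owl → go left; bee < dog → go left; bee < cat → go left. Place as left child of cat.
Insert bat: bat < pug → go left; bat < owl → go left; bat < dog → go left; bat < cat → go left; bat < bee → go left. Place as left child of bee.
Insert ape: ape < pug → go left; ape < owl → go left; ape < dog → go left; ape < cat → go left; ape < bee → go left; ape < bat → go left. Place as left child of bat.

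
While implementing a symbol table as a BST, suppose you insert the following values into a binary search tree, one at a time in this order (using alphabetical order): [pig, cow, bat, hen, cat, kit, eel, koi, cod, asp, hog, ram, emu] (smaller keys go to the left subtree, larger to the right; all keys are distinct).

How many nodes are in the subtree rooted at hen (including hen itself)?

pig: root
cow: left child of pig (depth 1)
bat: left child of cow (depth 2)
hen: right child of cow (depth 2)
cat: right child of bat (depth 3)
kit: right child of hen (depth 3)
eel: left child of hen (depth 3)
koi: right child of kit (depth 4)
cod: right child of cat (depth 4)
asp: left child of bat (depth 3)
hog: left child of kit (depth 4)
ram: right child of pig (depth 1)
emu: right child of eel (depth 4)

Subtree rooted at hen contains: hen, eel, emu, kit, hog, koi — 6 nodes.

6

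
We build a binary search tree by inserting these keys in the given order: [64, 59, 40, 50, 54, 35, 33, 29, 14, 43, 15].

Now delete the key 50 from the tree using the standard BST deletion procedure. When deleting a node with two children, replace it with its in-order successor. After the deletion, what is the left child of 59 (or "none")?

40

Insert 64: tree is empty, so 64 becomes the root.
Insert 59: 59 < 64 → go left. Place as left child of 64.
Insert 40: 40 < 64 → go left; 40 < 59 → go left. Place as left child of 59.
Insert 50: 50 < 64 → go left; 50 < 59 → go left; 50 > 40 → go right. Place as right child of 40.
Insert 54: 54 < 64 → go left; 54 < 59 → go left; 54 > 40 → go right; 54 > 50 → go right. Place as right child of 50.
Insert 35: 35 < 64 → go left; 35 < 59 → go left; 35 < 40 → go left. Place as left child of 40.
Insert 33: 33 < 64 → go left; 33 < 59 → go left; 33 < 40 → go left; 33 < 35 → go left. Place as left child of 35.
Insert 29: 29 < 64 → go left; 29 < 59 → go left; 29 < 40 → go left; 29 < 35 → go left; 29 < 33 → go left. Place as left child of 33.
Insert 14: 14 < 64 → go left; 14 < 59 → go left; 14 < 40 → go left; 14 < 35 → go left; 14 < 33 → go left; 14 < 29 → go left. Place as left child of 29.
Insert 43: 43 < 64 → go left; 43 < 59 → go left; 43 > 40 → go right; 43 < 50 → go left. Place as left child of 50.
Insert 15: 15 < 64 → go left; 15 < 59 → go left; 15 < 40 → go left; 15 < 35 → go left; 15 < 33 → go left; 15 < 29 → go left; 15 > 14 → go right. Place as right child of 14.

Delete 50 (two children — replace with in-order successor).
After deletion, 59's left child: 40.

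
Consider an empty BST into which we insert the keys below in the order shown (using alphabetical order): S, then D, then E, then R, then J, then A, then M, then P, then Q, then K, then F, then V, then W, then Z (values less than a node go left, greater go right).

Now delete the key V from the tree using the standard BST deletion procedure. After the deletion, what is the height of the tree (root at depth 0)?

7

S: root
D: left child of S (depth 1)
E: right child of D (depth 2)
R: right child of E (depth 3)
J: left child of R (depth 4)
A: left child of D (depth 2)
M: right child of J (depth 5)
P: right child of M (depth 6)
Q: right child of P (depth 7)
K: left child of M (depth 6)
F: left child of J (depth 5)
V: right child of S (depth 1)
W: right child of V (depth 2)
Z: right child of W (depth 3)

Delete V (at most one child — splice it out).
After deletion, deepest node is Q at depth 7.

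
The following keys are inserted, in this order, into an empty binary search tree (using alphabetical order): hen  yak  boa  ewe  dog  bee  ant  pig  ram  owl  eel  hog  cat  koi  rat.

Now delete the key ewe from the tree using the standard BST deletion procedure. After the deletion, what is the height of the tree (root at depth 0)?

hen: root
yak: right child of hen (depth 1)
boa: left child of hen (depth 1)
ewe: right child of boa (depth 2)
dog: left child of ewe (depth 3)
bee: left child of boa (depth 2)
ant: left child of bee (depth 3)
pig: left child of yak (depth 2)
ram: right child of pig (depth 3)
owl: left child of pig (depth 3)
eel: right child of dog (depth 4)
hog: left child of owl (depth 4)
cat: left child of dog (depth 4)
koi: right child of hog (depth 5)
rat: right child of ram (depth 4)

Delete ewe (at most one child — splice it out).
After deletion, deepest node is koi at depth 5.

5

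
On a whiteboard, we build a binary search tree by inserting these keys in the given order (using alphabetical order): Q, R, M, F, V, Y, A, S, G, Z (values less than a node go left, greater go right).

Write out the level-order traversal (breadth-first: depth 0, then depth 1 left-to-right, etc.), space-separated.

Q: root
R: right child of Q (depth 1)
M: left child of Q (depth 1)
F: left child of M (depth 2)
V: right child of R (depth 2)
Y: right child of V (depth 3)
A: left child of F (depth 3)
S: left child of V (depth 3)
G: right child of F (depth 3)
Z: right child of Y (depth 4)

Q M R F V A G S Y Z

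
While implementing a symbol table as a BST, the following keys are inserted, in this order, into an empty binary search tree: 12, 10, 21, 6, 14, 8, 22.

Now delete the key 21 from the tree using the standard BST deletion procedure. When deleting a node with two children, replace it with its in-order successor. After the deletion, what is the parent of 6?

10

Resulting structure (node: left, right):
  12: L=10, R=21
  10: L=6, R=–
  21: L=14, R=22
  6: L=–, R=8
  14: L=–, R=–
  8: L=–, R=–
  22: L=–, R=–

Delete 21 (two children — replace with in-order successor).
After deletion, 6's parent is 10.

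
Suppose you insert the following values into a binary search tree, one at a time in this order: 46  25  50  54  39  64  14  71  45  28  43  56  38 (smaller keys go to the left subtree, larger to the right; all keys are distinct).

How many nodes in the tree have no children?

Insert 46: tree is empty, so 46 becomes the root.
Insert 25: 25 < 46 → go left. Place as left child of 46.
Insert 50: 50 > 46 → go right. Place as right child of 46.
Insert 54: 54 > 46 → go right; 54 > 50 → go right. Place as right child of 50.
Insert 39: 39 < 46 → go left; 39 > 25 → go right. Place as right child of 25.
Insert 64: 64 > 46 → go right; 64 > 50 → go right; 64 > 54 → go right. Place as right child of 54.
Insert 14: 14 < 46 → go left; 14 < 25 → go left. Place as left child of 25.
Insert 71: 71 > 46 → go right; 71 > 50 → go right; 71 > 54 → go right; 71 > 64 → go right. Place as right child of 64.
Insert 45: 45 < 46 → go left; 45 > 25 → go right; 45 > 39 → go right. Place as right child of 39.
Insert 28: 28 < 46 → go left; 28 > 25 → go right; 28 < 39 → go left. Place as left child of 39.
Insert 43: 43 < 46 → go left; 43 > 25 → go right; 43 > 39 → go right; 43 < 45 → go left. Place as left child of 45.
Insert 56: 56 > 46 → go right; 56 > 50 → go right; 56 > 54 → go right; 56 < 64 → go left. Place as left child of 64.
Insert 38: 38 < 46 → go left; 38 > 25 → go right; 38 < 39 → go left; 38 > 28 → go right. Place as right child of 28.

Leaves: 14, 38, 43, 56, 71 — 5 in total.

5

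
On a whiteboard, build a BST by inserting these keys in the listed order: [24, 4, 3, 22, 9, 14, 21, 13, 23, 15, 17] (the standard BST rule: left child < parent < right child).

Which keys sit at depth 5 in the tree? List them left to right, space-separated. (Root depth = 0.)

13 21

24: root
4: left child of 24 (depth 1)
3: left child of 4 (depth 2)
22: right child of 4 (depth 2)
9: left child of 22 (depth 3)
14: right child of 9 (depth 4)
21: right child of 14 (depth 5)
13: left child of 14 (depth 5)
23: right child of 22 (depth 3)
15: left child of 21 (depth 6)
17: right child of 15 (depth 7)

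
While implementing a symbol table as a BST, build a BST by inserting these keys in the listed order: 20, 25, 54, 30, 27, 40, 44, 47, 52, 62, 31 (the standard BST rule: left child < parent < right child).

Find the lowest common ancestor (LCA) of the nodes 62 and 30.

54

Insert 20: tree is empty, so 20 becomes the root.
Insert 25: 25 > 20 → go right. Place as right child of 20.
Insert 54: 54 > 20 → go right; 54 > 25 → go right. Place as right child of 25.
Insert 30: 30 > 20 → go right; 30 > 25 → go right; 30 < 54 → go left. Place as left child of 54.
Insert 27: 27 > 20 → go right; 27 > 25 → go right; 27 < 54 → go left; 27 < 30 → go left. Place as left child of 30.
Insert 40: 40 > 20 → go right; 40 > 25 → go right; 40 < 54 → go left; 40 > 30 → go right. Place as right child of 30.
Insert 44: 44 > 20 → go right; 44 > 25 → go right; 44 < 54 → go left; 44 > 30 → go right; 44 > 40 → go right. Place as right child of 40.
Insert 47: 47 > 20 → go right; 47 > 25 → go right; 47 < 54 → go left; 47 > 30 → go right; 47 > 40 → go right; 47 > 44 → go right. Place as right child of 44.
Insert 52: 52 > 20 → go right; 52 > 25 → go right; 52 < 54 → go left; 52 > 30 → go right; 52 > 40 → go right; 52 > 44 → go right; 52 > 47 → go right. Place as right child of 47.
Insert 62: 62 > 20 → go right; 62 > 25 → go right; 62 > 54 → go right. Place as right child of 54.
Insert 31: 31 > 20 → go right; 31 > 25 → go right; 31 < 54 → go left; 31 > 30 → go right; 31 < 40 → go left. Place as left child of 40.

Path to 62: 20 → 25 → 54 → 62
Path to 30: 20 → 25 → 54 → 30
The paths share a prefix ending at 54, then split left and right.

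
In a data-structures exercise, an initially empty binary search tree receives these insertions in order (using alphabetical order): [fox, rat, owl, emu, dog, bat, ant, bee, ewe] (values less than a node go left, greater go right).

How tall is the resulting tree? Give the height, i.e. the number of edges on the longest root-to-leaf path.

4

Resulting structure (node: left, right):
  fox: L=emu, R=rat
  rat: L=owl, R=–
  owl: L=–, R=–
  emu: L=dog, R=ewe
  dog: L=bat, R=–
  bat: L=ant, R=bee
  ant: L=–, R=–
  bee: L=–, R=–
  ewe: L=–, R=–

The deepest node is ant at depth 4.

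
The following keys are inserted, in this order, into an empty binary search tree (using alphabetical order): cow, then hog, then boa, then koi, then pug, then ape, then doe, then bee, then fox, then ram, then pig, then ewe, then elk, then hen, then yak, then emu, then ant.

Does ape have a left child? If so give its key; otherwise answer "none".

cow: root
hog: right child of cow (depth 1)
boa: left child of cow (depth 1)
koi: right child of hog (depth 2)
pug: right child of koi (depth 3)
ape: left child of boa (depth 2)
doe: left child of hog (depth 2)
bee: right child of ape (depth 3)
fox: right child of doe (depth 3)
ram: right child of pug (depth 4)
pig: left child of pug (depth 4)
ewe: left child of fox (depth 4)
elk: left child of ewe (depth 5)
hen: right child of fox (depth 4)
yak: right child of ram (depth 5)
emu: right child of elk (depth 6)
ant: left child of ape (depth 3)

ant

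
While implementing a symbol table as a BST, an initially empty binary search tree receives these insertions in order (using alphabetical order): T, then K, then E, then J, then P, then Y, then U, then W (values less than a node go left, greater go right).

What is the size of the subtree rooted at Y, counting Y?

3

Resulting structure (node: left, right):
  T: L=K, R=Y
  K: L=E, R=P
  E: L=–, R=J
  J: L=–, R=–
  P: L=–, R=–
  Y: L=U, R=–
  U: L=–, R=W
  W: L=–, R=–

Subtree rooted at Y contains: Y, U, W — 3 nodes.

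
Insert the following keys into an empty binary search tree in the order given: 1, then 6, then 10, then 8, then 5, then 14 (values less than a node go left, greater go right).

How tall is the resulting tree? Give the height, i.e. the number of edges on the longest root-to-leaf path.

Insert 1: tree is empty, so 1 becomes the root.
Insert 6: 6 > 1 → go right. Place as right child of 1.
Insert 10: 10 > 1 → go right; 10 > 6 → go right. Place as right child of 6.
Insert 8: 8 > 1 → go right; 8 > 6 → go right; 8 < 10 → go left. Place as left child of 10.
Insert 5: 5 > 1 → go right; 5 < 6 → go left. Place as left child of 6.
Insert 14: 14 > 1 → go right; 14 > 6 → go right; 14 > 10 → go right. Place as right child of 10.

The deepest node is 8 at depth 3.

3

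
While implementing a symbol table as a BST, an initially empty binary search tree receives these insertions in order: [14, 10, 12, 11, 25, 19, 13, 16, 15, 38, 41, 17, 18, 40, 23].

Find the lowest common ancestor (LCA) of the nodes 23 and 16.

19

Insert 14: tree is empty, so 14 becomes the root.
Insert 10: 10 < 14 → go left. Place as left child of 14.
Insert 12: 12 < 14 → go left; 12 > 10 → go right. Place as right child of 10.
Insert 11: 11 < 14 → go left; 11 > 10 → go right; 11 < 12 → go left. Place as left child of 12.
Insert 25: 25 > 14 → go right. Place as right child of 14.
Insert 19: 19 > 14 → go right; 19 < 25 → go left. Place as left child of 25.
Insert 13: 13 < 14 → go left; 13 > 10 → go right; 13 > 12 → go right. Place as right child of 12.
Insert 16: 16 > 14 → go right; 16 < 25 → go left; 16 < 19 → go left. Place as left child of 19.
Insert 15: 15 > 14 → go right; 15 < 25 → go left; 15 < 19 → go left; 15 < 16 → go left. Place as left child of 16.
Insert 38: 38 > 14 → go right; 38 > 25 → go right. Place as right child of 25.
Insert 41: 41 > 14 → go right; 41 > 25 → go right; 41 > 38 → go right. Place as right child of 38.
Insert 17: 17 > 14 → go right; 17 < 25 → go left; 17 < 19 → go left; 17 > 16 → go right. Place as right child of 16.
Insert 18: 18 > 14 → go right; 18 < 25 → go left; 18 < 19 → go left; 18 > 16 → go right; 18 > 17 → go right. Place as right child of 17.
Insert 40: 40 > 14 → go right; 40 > 25 → go right; 40 > 38 → go right; 40 < 41 → go left. Place as left child of 41.
Insert 23: 23 > 14 → go right; 23 < 25 → go left; 23 > 19 → go right. Place as right child of 19.

Path to 23: 14 → 25 → 19 → 23
Path to 16: 14 → 25 → 19 → 16
The paths share a prefix ending at 19, then split left and right.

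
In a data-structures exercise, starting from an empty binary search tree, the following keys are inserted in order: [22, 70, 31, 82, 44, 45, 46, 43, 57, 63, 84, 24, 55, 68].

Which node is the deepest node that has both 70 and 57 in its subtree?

22: root
70: right child of 22 (depth 1)
31: left child of 70 (depth 2)
82: right child of 70 (depth 2)
44: right child of 31 (depth 3)
45: right child of 44 (depth 4)
46: right child of 45 (depth 5)
43: left child of 44 (depth 4)
57: right child of 46 (depth 6)
63: right child of 57 (depth 7)
84: right child of 82 (depth 3)
24: left child of 31 (depth 3)
55: left child of 57 (depth 7)
68: right child of 63 (depth 8)

Path to 70: 22 → 70
Path to 57: 22 → 70 → 31 → 44 → 45 → 46 → 57
70 lies on both paths and is an ancestor of the other node.

70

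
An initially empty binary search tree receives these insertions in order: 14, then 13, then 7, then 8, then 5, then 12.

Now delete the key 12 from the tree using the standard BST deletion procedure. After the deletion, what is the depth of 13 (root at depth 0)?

14: root
13: left child of 14 (depth 1)
7: left child of 13 (depth 2)
8: right child of 7 (depth 3)
5: left child of 7 (depth 3)
12: right child of 8 (depth 4)

Delete 12 (at most one child — splice it out).
After deletion, path to 13: 14 → 13.

1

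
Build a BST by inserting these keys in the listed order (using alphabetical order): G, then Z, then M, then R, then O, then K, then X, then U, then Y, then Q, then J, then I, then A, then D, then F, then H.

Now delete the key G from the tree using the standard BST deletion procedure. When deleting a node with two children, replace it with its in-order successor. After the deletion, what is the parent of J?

Insert G: tree is empty, so G becomes the root.
Insert Z: Z > G → go right. Place as right child of G.
Insert M: M > G → go right; M < Z → go left. Place as left child of Z.
Insert R: R > G → go right; R < Z → go left; R > M → go right. Place as right child of M.
Insert O: O > G → go right; O < Z → go left; O > M → go right; O < R → go left. Place as left child of R.
Insert K: K > G → go right; K < Z → go left; K < M → go left. Place as left child of M.
Insert X: X > G → go right; X < Z → go left; X > M → go right; X > R → go right. Place as right child of R.
Insert U: U > G → go right; U < Z → go left; U > M → go right; U > R → go right; U < X → go left. Place as left child of X.
Insert Y: Y > G → go right; Y < Z → go left; Y > M → go right; Y > R → go right; Y > X → go right. Place as right child of X.
Insert Q: Q > G → go right; Q < Z → go left; Q > M → go right; Q < R → go left; Q > O → go right. Place as right child of O.
Insert J: J > G → go right; J < Z → go left; J < M → go left; J < K → go left. Place as left child of K.
Insert I: I > G → go right; I < Z → go left; I < M → go left; I < K → go left; I < J → go left. Place as left child of J.
Insert A: A < G → go left. Place as left child of G.
Insert D: D < G → go left; D > A → go right. Place as right child of A.
Insert F: F < G → go left; F > A → go right; F > D → go right. Place as right child of D.
Insert H: H > G → go right; H < Z → go left; H < M → go left; H < K → go left; H < J → go left; H < I → go left. Place as left child of I.

Delete G (two children — replace with in-order successor).
After deletion, J's parent is K.

K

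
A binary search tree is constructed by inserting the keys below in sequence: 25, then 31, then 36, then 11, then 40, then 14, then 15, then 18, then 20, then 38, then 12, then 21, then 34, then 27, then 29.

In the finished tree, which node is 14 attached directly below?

11

Insert 25: tree is empty, so 25 becomes the root.
Insert 31: 31 > 25 → go right. Place as right child of 25.
Insert 36: 36 > 25 → go right; 36 > 31 → go right. Place as right child of 31.
Insert 11: 11 < 25 → go left. Place as left child of 25.
Insert 40: 40 > 25 → go right; 40 > 31 → go right; 40 > 36 → go right. Place as right child of 36.
Insert 14: 14 < 25 → go left; 14 > 11 → go right. Place as right child of 11.
Insert 15: 15 < 25 → go left; 15 > 11 → go right; 15 > 14 → go right. Place as right child of 14.
Insert 18: 18 < 25 → go left; 18 > 11 → go right; 18 > 14 → go right; 18 > 15 → go right. Place as right child of 15.
Insert 20: 20 < 25 → go left; 20 > 11 → go right; 20 > 14 → go right; 20 > 15 → go right; 20 > 18 → go right. Place as right child of 18.
Insert 38: 38 > 25 → go right; 38 > 31 → go right; 38 > 36 → go right; 38 < 40 → go left. Place as left child of 40.
Insert 12: 12 < 25 → go left; 12 > 11 → go right; 12 < 14 → go left. Place as left child of 14.
Insert 21: 21 < 25 → go left; 21 > 11 → go right; 21 > 14 → go right; 21 > 15 → go right; 21 > 18 → go right; 21 > 20 → go right. Place as right child of 20.
Insert 34: 34 > 25 → go right; 34 > 31 → go right; 34 < 36 → go left. Place as left child of 36.
Insert 27: 27 > 25 → go right; 27 < 31 → go left. Place as left child of 31.
Insert 29: 29 > 25 → go right; 29 < 31 → go left; 29 > 27 → go right. Place as right child of 27.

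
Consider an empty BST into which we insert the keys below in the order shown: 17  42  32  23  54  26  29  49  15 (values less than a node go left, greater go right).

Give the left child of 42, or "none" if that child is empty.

17: root
42: right child of 17 (depth 1)
32: left child of 42 (depth 2)
23: left child of 32 (depth 3)
54: right child of 42 (depth 2)
26: right child of 23 (depth 4)
29: right child of 26 (depth 5)
49: left child of 54 (depth 3)
15: left child of 17 (depth 1)

32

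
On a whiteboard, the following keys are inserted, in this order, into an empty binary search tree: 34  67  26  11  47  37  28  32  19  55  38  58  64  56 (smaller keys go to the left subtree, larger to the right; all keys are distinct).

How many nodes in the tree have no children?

5

Insert 34: tree is empty, so 34 becomes the root.
Insert 67: 67 > 34 → go right. Place as right child of 34.
Insert 26: 26 < 34 → go left. Place as left child of 34.
Insert 11: 11 < 34 → go left; 11 < 26 → go left. Place as left child of 26.
Insert 47: 47 > 34 → go right; 47 < 67 → go left. Place as left child of 67.
Insert 37: 37 > 34 → go right; 37 < 67 → go left; 37 < 47 → go left. Place as left child of 47.
Insert 28: 28 < 34 → go left; 28 > 26 → go right. Place as right child of 26.
Insert 32: 32 < 34 → go left; 32 > 26 → go right; 32 > 28 → go right. Place as right child of 28.
Insert 19: 19 < 34 → go left; 19 < 26 → go left; 19 > 11 → go right. Place as right child of 11.
Insert 55: 55 > 34 → go right; 55 < 67 → go left; 55 > 47 → go right. Place as right child of 47.
Insert 38: 38 > 34 → go right; 38 < 67 → go left; 38 < 47 → go left; 38 > 37 → go right. Place as right child of 37.
Insert 58: 58 > 34 → go right; 58 < 67 → go left; 58 > 47 → go right; 58 > 55 → go right. Place as right child of 55.
Insert 64: 64 > 34 → go right; 64 < 67 → go left; 64 > 47 → go right; 64 > 55 → go right; 64 > 58 → go right. Place as right child of 58.
Insert 56: 56 > 34 → go right; 56 < 67 → go left; 56 > 47 → go right; 56 > 55 → go right; 56 < 58 → go left. Place as left child of 58.

Leaves: 19, 32, 38, 56, 64 — 5 in total.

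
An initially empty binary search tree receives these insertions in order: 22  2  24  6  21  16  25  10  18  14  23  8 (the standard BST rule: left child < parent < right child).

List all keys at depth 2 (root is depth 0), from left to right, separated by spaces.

6 23 25

Insert 22: tree is empty, so 22 becomes the root.
Insert 2: 2 < 22 → go left. Place as left child of 22.
Insert 24: 24 > 22 → go right. Place as right child of 22.
Insert 6: 6 < 22 → go left; 6 > 2 → go right. Place as right child of 2.
Insert 21: 21 < 22 → go left; 21 > 2 → go right; 21 > 6 → go right. Place as right child of 6.
Insert 16: 16 < 22 → go left; 16 > 2 → go right; 16 > 6 → go right; 16 < 21 → go left. Place as left child of 21.
Insert 25: 25 > 22 → go right; 25 > 24 → go right. Place as right child of 24.
Insert 10: 10 < 22 → go left; 10 > 2 → go right; 10 > 6 → go right; 10 < 21 → go left; 10 < 16 → go left. Place as left child of 16.
Insert 18: 18 < 22 → go left; 18 > 2 → go right; 18 > 6 → go right; 18 < 21 → go left; 18 > 16 → go right. Place as right child of 16.
Insert 14: 14 < 22 → go left; 14 > 2 → go right; 14 > 6 → go right; 14 < 21 → go left; 14 < 16 → go left; 14 > 10 → go right. Place as right child of 10.
Insert 23: 23 > 22 → go right; 23 < 24 → go left. Place as left child of 24.
Insert 8: 8 < 22 → go left; 8 > 2 → go right; 8 > 6 → go right; 8 < 21 → go left; 8 < 16 → go left; 8 < 10 → go left. Place as left child of 10.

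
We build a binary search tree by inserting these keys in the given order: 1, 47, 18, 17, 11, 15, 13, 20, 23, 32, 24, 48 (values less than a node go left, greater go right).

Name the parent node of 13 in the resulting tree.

15

Resulting structure (node: left, right):
  1: L=–, R=47
  47: L=18, R=48
  18: L=17, R=20
  17: L=11, R=–
  11: L=–, R=15
  15: L=13, R=–
  13: L=–, R=–
  20: L=–, R=23
  23: L=–, R=32
  32: L=24, R=–
  24: L=–, R=–
  48: L=–, R=–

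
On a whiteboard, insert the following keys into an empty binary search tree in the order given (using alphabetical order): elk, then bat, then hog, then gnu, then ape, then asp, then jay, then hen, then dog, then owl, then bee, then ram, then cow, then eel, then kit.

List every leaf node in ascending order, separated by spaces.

Insert elk: tree is empty, so elk becomes the root.
Insert bat: bat < elk → go left. Place as left child of elk.
Insert hog: hog > elk → go right. Place as right child of elk.
Insert gnu: gnu > elk → go right; gnu < hog → go left. Place as left child of hog.
Insert ape: ape < elk → go left; ape < bat → go left. Place as left child of bat.
Insert asp: asp < elk → go left; asp < bat → go left; asp > ape → go right. Place as right child of ape.
Insert jay: jay > elk → go right; jay > hog → go right. Place as right child of hog.
Insert hen: hen > elk → go right; hen < hog → go left; hen > gnu → go right. Place as right child of gnu.
Insert dog: dog < elk → go left; dog > bat → go right. Place as right child of bat.
Insert owl: owl > elk → go right; owl > hog → go right; owl > jay → go right. Place as right child of jay.
Insert bee: bee < elk → go left; bee > bat → go right; bee < dog → go left. Place as left child of dog.
Insert ram: ram > elk → go right; ram > hog → go right; ram > jay → go right; ram > owl → go right. Place as right child of owl.
Insert cow: cow < elk → go left; cow > bat → go right; cow < dog → go left; cow > bee → go right. Place as right child of bee.
Insert eel: eel < elk → go left; eel > bat → go right; eel > dog → go right. Place as right child of dog.
Insert kit: kit > elk → go right; kit > hog → go right; kit > jay → go right; kit < owl → go left. Place as left child of owl.

asp cow eel hen kit ram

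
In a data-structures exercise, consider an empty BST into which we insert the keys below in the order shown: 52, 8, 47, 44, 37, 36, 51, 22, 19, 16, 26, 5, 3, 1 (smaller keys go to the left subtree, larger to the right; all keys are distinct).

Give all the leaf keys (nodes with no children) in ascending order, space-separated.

1 16 26 51

Resulting structure (node: left, right):
  52: L=8, R=–
  8: L=5, R=47
  47: L=44, R=51
  44: L=37, R=–
  37: L=36, R=–
  36: L=22, R=–
  51: L=–, R=–
  22: L=19, R=26
  19: L=16, R=–
  16: L=–, R=–
  26: L=–, R=–
  5: L=3, R=–
  3: L=1, R=–
  1: L=–, R=–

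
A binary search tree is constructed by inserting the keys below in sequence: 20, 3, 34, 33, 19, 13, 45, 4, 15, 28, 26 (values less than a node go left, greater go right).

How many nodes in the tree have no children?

4

20: root
3: left child of 20 (depth 1)
34: right child of 20 (depth 1)
33: left child of 34 (depth 2)
19: right child of 3 (depth 2)
13: left child of 19 (depth 3)
45: right child of 34 (depth 2)
4: left child of 13 (depth 4)
15: right child of 13 (depth 4)
28: left child of 33 (depth 3)
26: left child of 28 (depth 4)

Leaves: 4, 15, 26, 45 — 4 in total.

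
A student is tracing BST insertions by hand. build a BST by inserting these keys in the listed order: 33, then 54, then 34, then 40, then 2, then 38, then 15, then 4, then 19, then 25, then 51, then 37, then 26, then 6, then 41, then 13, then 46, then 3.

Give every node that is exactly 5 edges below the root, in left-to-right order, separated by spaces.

13 26 37 41

Resulting structure (node: left, right):
  33: L=2, R=54
  54: L=34, R=–
  34: L=–, R=40
  40: L=38, R=51
  2: L=–, R=15
  38: L=37, R=–
  15: L=4, R=19
  4: L=3, R=6
  19: L=–, R=25
  25: L=–, R=26
  51: L=41, R=–
  37: L=–, R=–
  26: L=–, R=–
  6: L=–, R=13
  41: L=–, R=46
  13: L=–, R=–
  46: L=–, R=–
  3: L=–, R=–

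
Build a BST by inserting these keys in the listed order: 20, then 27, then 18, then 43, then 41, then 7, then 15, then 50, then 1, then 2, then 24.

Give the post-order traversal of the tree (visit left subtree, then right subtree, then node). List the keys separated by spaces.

2 1 15 7 18 24 41 50 43 27 20

Insert 20: tree is empty, so 20 becomes the root.
Insert 27: 27 > 20 → go right. Place as right child of 20.
Insert 18: 18 < 20 → go left. Place as left child of 20.
Insert 43: 43 > 20 → go right; 43 > 27 → go right. Place as right child of 27.
Insert 41: 41 > 20 → go right; 41 > 27 → go right; 41 < 43 → go left. Place as left child of 43.
Insert 7: 7 < 20 → go left; 7 < 18 → go left. Place as left child of 18.
Insert 15: 15 < 20 → go left; 15 < 18 → go left; 15 > 7 → go right. Place as right child of 7.
Insert 50: 50 > 20 → go right; 50 > 27 → go right; 50 > 43 → go right. Place as right child of 43.
Insert 1: 1 < 20 → go left; 1 < 18 → go left; 1 < 7 → go left. Place as left child of 7.
Insert 2: 2 < 20 → go left; 2 < 18 → go left; 2 < 7 → go left; 2 > 1 → go right. Place as right child of 1.
Insert 24: 24 > 20 → go right; 24 < 27 → go left. Place as left child of 27.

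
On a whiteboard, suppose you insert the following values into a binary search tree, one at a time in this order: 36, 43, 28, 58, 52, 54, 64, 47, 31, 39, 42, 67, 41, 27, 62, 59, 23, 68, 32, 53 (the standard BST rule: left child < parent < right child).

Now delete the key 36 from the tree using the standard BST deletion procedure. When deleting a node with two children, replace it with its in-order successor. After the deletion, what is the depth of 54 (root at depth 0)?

36: root
43: right child of 36 (depth 1)
28: left child of 36 (depth 1)
58: right child of 43 (depth 2)
52: left child of 58 (depth 3)
54: right child of 52 (depth 4)
64: right child of 58 (depth 3)
47: left child of 52 (depth 4)
31: right child of 28 (depth 2)
39: left child of 43 (depth 2)
42: right child of 39 (depth 3)
67: right child of 64 (depth 4)
41: left child of 42 (depth 4)
27: left child of 28 (depth 2)
62: left child of 64 (depth 4)
59: left child of 62 (depth 5)
23: left child of 27 (depth 3)
68: right child of 67 (depth 5)
32: right child of 31 (depth 3)
53: left child of 54 (depth 5)

Delete 36 (two children — replace with in-order successor).
After deletion, path to 54: 39 → 43 → 58 → 52 → 54.

4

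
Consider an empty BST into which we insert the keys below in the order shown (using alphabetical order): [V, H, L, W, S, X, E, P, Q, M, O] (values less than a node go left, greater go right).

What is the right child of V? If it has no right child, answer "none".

V: root
H: left child of V (depth 1)
L: right child of H (depth 2)
W: right child of V (depth 1)
S: right child of L (depth 3)
X: right child of W (depth 2)
E: left child of H (depth 2)
P: left child of S (depth 4)
Q: right child of P (depth 5)
M: left child of P (depth 5)
O: right child of M (depth 6)

W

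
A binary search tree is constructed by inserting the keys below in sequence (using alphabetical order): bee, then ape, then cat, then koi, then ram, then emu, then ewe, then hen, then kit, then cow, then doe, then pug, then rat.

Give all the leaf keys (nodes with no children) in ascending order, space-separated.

ape doe kit pug rat

bee: root
ape: left child of bee (depth 1)
cat: right child of bee (depth 1)
koi: right child of cat (depth 2)
ram: right child of koi (depth 3)
emu: left child of koi (depth 3)
ewe: right child of emu (depth 4)
hen: right child of ewe (depth 5)
kit: right child of hen (depth 6)
cow: left child of emu (depth 4)
doe: right child of cow (depth 5)
pug: left child of ram (depth 4)
rat: right child of ram (depth 4)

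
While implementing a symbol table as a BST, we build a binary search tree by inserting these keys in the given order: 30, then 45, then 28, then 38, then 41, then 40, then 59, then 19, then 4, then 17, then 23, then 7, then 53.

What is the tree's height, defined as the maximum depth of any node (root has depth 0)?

5

30: root
45: right child of 30 (depth 1)
28: left child of 30 (depth 1)
38: left child of 45 (depth 2)
41: right child of 38 (depth 3)
40: left child of 41 (depth 4)
59: right child of 45 (depth 2)
19: left child of 28 (depth 2)
4: left child of 19 (depth 3)
17: right child of 4 (depth 4)
23: right child of 19 (depth 3)
7: left child of 17 (depth 5)
53: left child of 59 (depth 3)

The deepest node is 7 at depth 5.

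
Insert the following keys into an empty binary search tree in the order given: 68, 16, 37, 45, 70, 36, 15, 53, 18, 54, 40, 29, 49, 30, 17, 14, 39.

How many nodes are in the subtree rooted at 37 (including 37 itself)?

12

68: root
16: left child of 68 (depth 1)
37: right child of 16 (depth 2)
45: right child of 37 (depth 3)
70: right child of 68 (depth 1)
36: left child of 37 (depth 3)
15: left child of 16 (depth 2)
53: right child of 45 (depth 4)
18: left child of 36 (depth 4)
54: right child of 53 (depth 5)
40: left child of 45 (depth 4)
29: right child of 18 (depth 5)
49: left child of 53 (depth 5)
30: right child of 29 (depth 6)
17: left child of 18 (depth 5)
14: left child of 15 (depth 3)
39: left child of 40 (depth 5)

Subtree rooted at 37 contains: 37, 36, 18, 17, 29, 30, 45, 40, 39, 53, 49, 54 — 12 nodes.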